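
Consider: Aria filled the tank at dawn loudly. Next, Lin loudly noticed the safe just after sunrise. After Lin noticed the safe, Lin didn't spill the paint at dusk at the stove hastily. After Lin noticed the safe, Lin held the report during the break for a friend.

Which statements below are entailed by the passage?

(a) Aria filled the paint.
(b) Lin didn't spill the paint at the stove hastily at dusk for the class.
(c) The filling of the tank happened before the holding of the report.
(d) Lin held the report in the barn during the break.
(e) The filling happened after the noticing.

(a) Not entailed — Aria filled the tank, not the paint; the paint belongs to the spilling event.
(b) Entailed — under negation, adding a further restriction is entailed: if no such spilling event occurred, none occurred for the class either.
(c) Entailed — the narrative places the filling before the holding.
(d) Not entailed — 'in the barn' adds information not in the original event.
(e) Not entailed — the narrative places the filling before the noticing, not after.

(b), (c)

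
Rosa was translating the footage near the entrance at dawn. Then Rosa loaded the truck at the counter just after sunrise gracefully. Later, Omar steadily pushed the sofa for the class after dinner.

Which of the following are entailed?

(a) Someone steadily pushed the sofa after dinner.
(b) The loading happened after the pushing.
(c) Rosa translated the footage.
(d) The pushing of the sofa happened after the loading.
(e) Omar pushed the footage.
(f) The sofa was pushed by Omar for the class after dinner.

(a) Entailed — the original entails any weakening of itself; this just drops 'for the class' and generalizes the agent.
(b) Not entailed — the narrative places the loading before the pushing, not after.
(c) Not entailed — 'was translating' is progressive on an accomplishment; it does not entail the completed 'translated'.
(d) Entailed — the narrative places the loading before the pushing.
(e) Not entailed — Omar pushed the sofa, not the footage; the footage belongs to the translating event.
(f) Entailed — this follows by dropping conjuncts from the pushing event's description.

(a), (d), (f)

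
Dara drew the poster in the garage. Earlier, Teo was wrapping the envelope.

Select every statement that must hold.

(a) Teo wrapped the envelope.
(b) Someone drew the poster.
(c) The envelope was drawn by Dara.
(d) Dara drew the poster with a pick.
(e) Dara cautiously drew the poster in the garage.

(a) Not entailed — 'was wrapping' is progressive on an accomplishment; it does not entail the completed 'wrapped'.
(b) Entailed — the original entails any weakening of itself; this just drops 'in the garage' and generalizes the agent.
(c) Not entailed — Dara drew the poster, not the envelope; the envelope belongs to the wrapping event.
(d) Not entailed — 'with a pick' adds information not in the original event.
(e) Not entailed — 'cautiously' adds information not in the original event.

(b)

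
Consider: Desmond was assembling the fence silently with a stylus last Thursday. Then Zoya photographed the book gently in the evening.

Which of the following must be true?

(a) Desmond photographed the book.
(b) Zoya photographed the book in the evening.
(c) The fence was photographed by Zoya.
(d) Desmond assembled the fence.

(a) Not entailed — the passage has Zoya photographing the book, not Desmond.
(b) Entailed — the original entails any weakening of itself; this just drops 'gently'.
(c) Not entailed — Zoya photographed the book, not the fence; the fence belongs to the assembling event.
(d) Not entailed — 'was assembling' is progressive on an accomplishment; it does not entail the completed 'assembled'.

(b)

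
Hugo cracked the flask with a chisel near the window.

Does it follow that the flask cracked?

yes

'Hugo cracked the flask' is the causative; it entails the inchoative 'the flask cracked'.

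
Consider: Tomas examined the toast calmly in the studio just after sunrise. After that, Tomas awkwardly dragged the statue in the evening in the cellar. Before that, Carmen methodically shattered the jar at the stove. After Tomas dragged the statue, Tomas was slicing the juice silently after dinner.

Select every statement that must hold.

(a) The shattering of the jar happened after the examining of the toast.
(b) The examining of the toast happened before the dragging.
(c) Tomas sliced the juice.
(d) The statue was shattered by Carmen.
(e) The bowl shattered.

(a) Not entailed — the narrative doesn't order the examining relative to the shattering.
(b) Entailed — the narrative places the examining before the dragging.
(c) Not entailed — 'was slicing' is progressive on an accomplishment; it does not entail the completed 'sliced'.
(d) Not entailed — Carmen shattered the jar, not the statue; the statue belongs to the dragging event.
(e) Not entailed — the jar is what shattered, not the bowl.

(b)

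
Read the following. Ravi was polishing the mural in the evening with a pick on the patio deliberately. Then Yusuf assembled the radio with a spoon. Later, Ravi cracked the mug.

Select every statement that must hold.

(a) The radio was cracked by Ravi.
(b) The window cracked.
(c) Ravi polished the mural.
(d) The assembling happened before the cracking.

(a) Not entailed — Ravi cracked the mug, not the radio; the radio belongs to the assembling event.
(b) Not entailed — the mug is what cracked, not the window.
(c) Entailed — 'polish' is an activity; 'was polishing' entails that some polishing happened, so 'polished' holds.
(d) Entailed — the narrative places the assembling before the cracking.

(c), (d)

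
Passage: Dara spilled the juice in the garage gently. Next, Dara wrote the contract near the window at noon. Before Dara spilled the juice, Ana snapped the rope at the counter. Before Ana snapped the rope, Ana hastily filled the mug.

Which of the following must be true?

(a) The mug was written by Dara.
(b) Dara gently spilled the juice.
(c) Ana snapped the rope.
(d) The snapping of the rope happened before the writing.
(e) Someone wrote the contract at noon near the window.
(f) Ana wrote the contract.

(b), (c), (d), (e)

(a) Not entailed — Dara wrote the contract, not the mug; the mug belongs to the filling event.
(b) Entailed — this follows by dropping conjuncts from the spilling event's description.
(c) Entailed — dropping 'at the counter' leaves a sub-description the original still satisfies.
(d) Entailed — the narrative places the snapping before the writing.
(e) Entailed — every conjunct here is already in the original writing event.
(f) Not entailed — the passage has Dara writing the contract, not Ana.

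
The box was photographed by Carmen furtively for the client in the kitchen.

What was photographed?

'the box' marks the patient of the photographing event.

the box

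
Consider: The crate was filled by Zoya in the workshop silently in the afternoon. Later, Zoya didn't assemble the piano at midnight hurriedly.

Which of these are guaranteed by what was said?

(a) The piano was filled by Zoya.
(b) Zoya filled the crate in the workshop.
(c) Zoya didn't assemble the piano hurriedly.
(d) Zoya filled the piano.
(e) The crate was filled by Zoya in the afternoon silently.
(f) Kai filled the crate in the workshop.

(b), (e)

(a) Not entailed — Zoya filled the crate, not the piano; the piano belongs to the assembling event.
(b) Entailed — this follows by dropping conjuncts from the filling event's description.
(c) Not entailed — dropping 'at midnight' under negation is not valid — the original leaves open that Zoya assembled the piano some other way.
(d) Not entailed — Zoya filled the crate, not the piano; the piano belongs to the assembling event.
(e) Entailed — dropping 'in the workshop' leaves a sub-description the original still satisfies.
(f) Not entailed — the passage has Zoya filling the crate, not Kai.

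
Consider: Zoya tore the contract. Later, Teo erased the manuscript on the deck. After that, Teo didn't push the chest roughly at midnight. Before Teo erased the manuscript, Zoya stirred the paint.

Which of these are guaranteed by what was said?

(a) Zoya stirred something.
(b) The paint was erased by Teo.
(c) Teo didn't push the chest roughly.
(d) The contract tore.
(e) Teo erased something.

(a) Entailed — this follows by dropping conjuncts from the stirring event's description.
(b) Not entailed — Teo erased the manuscript, not the paint; the paint belongs to the stirring event.
(c) Not entailed — dropping 'at midnight' under negation is not valid — the original leaves open that Teo pushed the chest some other way.
(d) Entailed — 'Zoya tore the contract' is causative; it entails the inchoative 'the contract tore'.
(e) Entailed — the original entails any weakening of itself; this just drops 'on the deck' and generalizes the patient.

(a), (d), (e)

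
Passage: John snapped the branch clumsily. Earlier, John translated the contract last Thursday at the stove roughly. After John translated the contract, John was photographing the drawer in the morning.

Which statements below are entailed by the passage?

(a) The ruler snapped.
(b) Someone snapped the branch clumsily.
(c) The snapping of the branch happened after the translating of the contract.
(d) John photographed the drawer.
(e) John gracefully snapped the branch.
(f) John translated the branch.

(b), (c)

(a) Not entailed — the branch is what snapped, not the ruler.
(b) Entailed — the original entails any weakening of itself; this just generalizes the agent.
(c) Entailed — the narrative places the translating before the snapping.
(d) Not entailed — 'was photographing' is progressive on an accomplishment; it does not entail the completed 'photographed'.
(e) Not entailed — 'gracefully' adds a manner not in (and inconsistent with) the original.
(f) Not entailed — John translated the contract, not the branch; the branch belongs to the snapping event.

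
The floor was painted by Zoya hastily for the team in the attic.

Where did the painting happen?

'in the attic' marks the location of the painting event.

in the attic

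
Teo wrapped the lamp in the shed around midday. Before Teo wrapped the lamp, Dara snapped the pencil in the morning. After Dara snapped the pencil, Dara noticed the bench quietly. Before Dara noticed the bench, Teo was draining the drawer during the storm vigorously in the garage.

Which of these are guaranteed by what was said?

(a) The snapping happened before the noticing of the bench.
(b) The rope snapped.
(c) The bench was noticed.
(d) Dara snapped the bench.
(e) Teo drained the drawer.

(a) Entailed — the narrative places the snapping before the noticing.
(b) Not entailed — the pencil is what snapped, not the rope.
(c) Entailed — dropping 'quietly' and generalizing the agent leaves a sub-description the original still satisfies.
(d) Not entailed — Dara snapped the pencil, not the bench; the bench belongs to the noticing event.
(e) Not entailed — 'was draining' is progressive on an accomplishment; it does not entail the completed 'drained'.

(a), (c)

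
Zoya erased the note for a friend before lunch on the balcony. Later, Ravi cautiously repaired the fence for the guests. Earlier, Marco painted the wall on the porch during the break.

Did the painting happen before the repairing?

The narrative orders the painting before the repairing.

yes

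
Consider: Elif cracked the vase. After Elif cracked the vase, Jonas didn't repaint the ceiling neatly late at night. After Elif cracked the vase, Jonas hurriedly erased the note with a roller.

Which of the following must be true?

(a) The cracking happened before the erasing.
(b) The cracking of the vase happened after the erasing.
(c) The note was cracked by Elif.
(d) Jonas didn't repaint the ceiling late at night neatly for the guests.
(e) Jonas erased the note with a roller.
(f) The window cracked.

(a), (d), (e)

(a) Entailed — the narrative places the cracking before the erasing.
(b) Not entailed — the narrative places the cracking before the erasing, not after.
(c) Not entailed — Elif cracked the vase, not the note; the note belongs to the erasing event.
(d) Entailed — under negation, adding a further restriction is entailed: if no such repainting event occurred, none occurred for the guests either.
(e) Entailed — this follows by dropping conjuncts from the erasing event's description.
(f) Not entailed — the vase is what cracked, not the window.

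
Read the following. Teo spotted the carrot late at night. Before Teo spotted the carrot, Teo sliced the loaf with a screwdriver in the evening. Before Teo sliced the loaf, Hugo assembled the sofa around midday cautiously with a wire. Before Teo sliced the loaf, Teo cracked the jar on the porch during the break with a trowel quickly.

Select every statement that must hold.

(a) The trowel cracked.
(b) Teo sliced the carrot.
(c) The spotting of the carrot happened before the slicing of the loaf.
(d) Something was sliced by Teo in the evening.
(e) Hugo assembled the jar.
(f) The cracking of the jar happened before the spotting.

(d), (f)

(a) Not entailed — the jar is what cracked, not the trowel.
(b) Not entailed — Teo sliced the loaf, not the carrot; the carrot belongs to the spotting event.
(c) Not entailed — the narrative places the slicing before the spotting, not after.
(d) Entailed — this follows by dropping conjuncts from the slicing event's description.
(e) Not entailed — Hugo assembled the sofa, not the jar; the jar belongs to the cracking event.
(f) Entailed — the narrative places the cracking before the spotting.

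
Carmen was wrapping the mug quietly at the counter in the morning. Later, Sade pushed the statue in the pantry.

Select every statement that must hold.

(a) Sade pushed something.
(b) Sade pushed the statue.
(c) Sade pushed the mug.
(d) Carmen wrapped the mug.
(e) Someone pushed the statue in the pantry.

(a), (b), (e)

(a) Entailed — the original entails any weakening of itself; this just drops 'in the pantry' and generalizes the patient.
(b) Entailed — the original entails any weakening of itself; this just drops 'in the pantry'.
(c) Not entailed — Sade pushed the statue, not the mug; the mug belongs to the wrapping event.
(d) Not entailed — 'was wrapping' is progressive on an accomplishment; it does not entail the completed 'wrapped'.
(e) Entailed — the original entails any weakening of itself; this just generalizes the agent.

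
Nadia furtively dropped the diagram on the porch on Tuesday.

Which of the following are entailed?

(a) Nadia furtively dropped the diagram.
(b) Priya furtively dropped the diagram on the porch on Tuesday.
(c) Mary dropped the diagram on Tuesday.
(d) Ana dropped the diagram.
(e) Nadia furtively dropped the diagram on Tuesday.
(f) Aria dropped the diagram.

(a), (e)

(a) Entailed — this follows by dropping conjuncts from the dropping event's description.
(b) Not entailed — the passage has Nadia dropping the diagram, not Priya.
(c) Not entailed — the passage has Nadia dropping the diagram, not Mary.
(d) Not entailed — the passage has Nadia dropping the diagram, not Ana.
(e) Entailed — this follows by dropping conjuncts from the dropping event's description.
(f) Not entailed — the passage has Nadia dropping the diagram, not Aria.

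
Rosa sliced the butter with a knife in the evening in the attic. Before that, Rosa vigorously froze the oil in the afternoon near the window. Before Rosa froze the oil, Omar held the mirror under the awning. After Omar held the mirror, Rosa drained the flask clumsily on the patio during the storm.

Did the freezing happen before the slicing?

The narrative orders the freezing before the slicing.

yes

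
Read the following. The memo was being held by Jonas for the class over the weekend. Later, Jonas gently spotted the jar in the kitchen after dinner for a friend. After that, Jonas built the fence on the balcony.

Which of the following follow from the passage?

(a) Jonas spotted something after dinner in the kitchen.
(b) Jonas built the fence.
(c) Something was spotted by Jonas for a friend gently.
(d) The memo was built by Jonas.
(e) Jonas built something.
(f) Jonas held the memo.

(a) Entailed — dropping 'for a friend', 'gently' and generalizing the patient leaves a sub-description the original still satisfies.
(b) Entailed — this follows by dropping conjuncts from the building event's description.
(c) Entailed — dropping 'after dinner', 'in the kitchen' and generalizing the patient leaves a sub-description the original still satisfies.
(d) Not entailed — Jonas built the fence, not the memo; the memo belongs to the holding event.
(e) Entailed — the original entails any weakening of itself; this just drops 'on the balcony' and generalizes the patient.
(f) Entailed — 'hold' is an activity; 'was holding' entails that some holding happened, so 'held' holds.

(a), (b), (c), (e), (f)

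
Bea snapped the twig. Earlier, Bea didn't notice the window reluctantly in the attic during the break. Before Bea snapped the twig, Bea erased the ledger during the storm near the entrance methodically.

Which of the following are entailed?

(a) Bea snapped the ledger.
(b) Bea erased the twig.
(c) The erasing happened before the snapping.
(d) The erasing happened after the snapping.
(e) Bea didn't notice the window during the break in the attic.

(a) Not entailed — Bea snapped the twig, not the ledger; the ledger belongs to the erasing event.
(b) Not entailed — Bea erased the ledger, not the twig; the twig belongs to the snapping event.
(c) Entailed — the narrative places the erasing before the snapping.
(d) Not entailed — the narrative places the erasing before the snapping, not after.
(e) Not entailed — dropping 'reluctantly' under negation is not valid — the original leaves open that Bea noticed the window some other way.

(c)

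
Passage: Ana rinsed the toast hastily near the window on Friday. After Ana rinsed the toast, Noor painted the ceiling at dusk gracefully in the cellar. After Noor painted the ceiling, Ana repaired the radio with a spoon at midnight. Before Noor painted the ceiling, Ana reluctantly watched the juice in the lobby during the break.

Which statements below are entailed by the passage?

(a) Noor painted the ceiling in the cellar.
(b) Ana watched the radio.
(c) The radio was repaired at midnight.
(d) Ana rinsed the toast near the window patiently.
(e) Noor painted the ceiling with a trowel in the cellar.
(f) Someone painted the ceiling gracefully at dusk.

(a), (c), (f)

(a) Entailed — this follows by dropping conjuncts from the painting event's description.
(b) Not entailed — Ana watched the juice, not the radio; the radio belongs to the repairing event.
(c) Entailed — dropping 'with a spoon' and generalizing the agent leaves a sub-description the original still satisfies.
(d) Not entailed — 'patiently' adds a manner not in (and inconsistent with) the original.
(e) Not entailed — 'with a trowel' adds information not in the original event.
(f) Entailed — every conjunct here is already in the original painting event.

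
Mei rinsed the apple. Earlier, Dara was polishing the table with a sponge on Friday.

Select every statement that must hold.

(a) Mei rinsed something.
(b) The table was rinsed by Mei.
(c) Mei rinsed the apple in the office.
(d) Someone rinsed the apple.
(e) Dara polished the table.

(a), (d), (e)

(a) Entailed — every conjunct here is already in the original rinsing event.
(b) Not entailed — Mei rinsed the apple, not the table; the table belongs to the polishing event.
(c) Not entailed — 'in the office' adds information not in the original event.
(d) Entailed — every conjunct here is already in the original rinsing event.
(e) Entailed — 'polish' is an activity; 'was polishing' entails that some polishing happened, so 'polished' holds.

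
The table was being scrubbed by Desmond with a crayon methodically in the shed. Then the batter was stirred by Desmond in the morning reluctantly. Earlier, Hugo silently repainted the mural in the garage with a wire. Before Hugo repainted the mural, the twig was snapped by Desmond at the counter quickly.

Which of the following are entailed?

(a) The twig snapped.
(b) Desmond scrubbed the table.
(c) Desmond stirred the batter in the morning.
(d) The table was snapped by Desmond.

(a), (b), (c)

(a) Entailed — 'Desmond snapped the twig' is causative; it entails the inchoative 'the twig snapped'.
(b) Entailed — 'scrub' is an activity; 'was scrubbing' entails that some scrubbing happened, so 'scrubbed' holds.
(c) Entailed — this follows by dropping conjuncts from the stirring event's description.
(d) Not entailed — Desmond snapped the twig, not the table; the table belongs to the scrubbing event.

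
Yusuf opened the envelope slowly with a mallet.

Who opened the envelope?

'Yusuf' marks the agent of the opening event.

Yusuf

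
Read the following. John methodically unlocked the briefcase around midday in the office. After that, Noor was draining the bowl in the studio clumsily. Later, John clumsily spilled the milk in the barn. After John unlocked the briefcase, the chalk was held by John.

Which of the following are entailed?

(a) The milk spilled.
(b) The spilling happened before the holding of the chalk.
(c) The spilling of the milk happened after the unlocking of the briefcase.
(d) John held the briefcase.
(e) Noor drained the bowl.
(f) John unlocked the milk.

(a) Entailed — 'John spilled the milk' is causative; it entails the inchoative 'the milk spilled'.
(b) Not entailed — the narrative doesn't order the spilling relative to the holding.
(c) Entailed — the narrative places the unlocking before the spilling.
(d) Not entailed — John held the chalk, not the briefcase; the briefcase belongs to the unlocking event.
(e) Not entailed — 'was draining' is progressive on an accomplishment; it does not entail the completed 'drained'.
(f) Not entailed — John unlocked the briefcase, not the milk; the milk belongs to the spilling event.

(a), (c)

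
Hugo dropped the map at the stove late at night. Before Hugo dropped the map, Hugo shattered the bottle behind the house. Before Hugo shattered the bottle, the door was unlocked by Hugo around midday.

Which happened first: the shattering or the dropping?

the shattering

The connectives place the shattering before the dropping.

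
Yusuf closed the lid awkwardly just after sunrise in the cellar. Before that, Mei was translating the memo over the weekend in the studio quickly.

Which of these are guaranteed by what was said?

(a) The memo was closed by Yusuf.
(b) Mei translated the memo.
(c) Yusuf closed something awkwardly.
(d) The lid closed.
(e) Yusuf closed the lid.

(a) Not entailed — Yusuf closed the lid, not the memo; the memo belongs to the translating event.
(b) Not entailed — 'was translating' is progressive on an accomplishment; it does not entail the completed 'translated'.
(c) Entailed — the original entails any weakening of itself; this just drops 'just after sunrise', 'in the cellar' and generalizes the patient.
(d) Entailed — 'Yusuf closed the lid' is causative; it entails the inchoative 'the lid closed'.
(e) Entailed — the original entails any weakening of itself; this just drops 'awkwardly', 'just after sunrise', 'in the cellar'.

(c), (d), (e)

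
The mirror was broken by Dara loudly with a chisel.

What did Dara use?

a chisel

'with a chisel' marks the instrument of the breaking event.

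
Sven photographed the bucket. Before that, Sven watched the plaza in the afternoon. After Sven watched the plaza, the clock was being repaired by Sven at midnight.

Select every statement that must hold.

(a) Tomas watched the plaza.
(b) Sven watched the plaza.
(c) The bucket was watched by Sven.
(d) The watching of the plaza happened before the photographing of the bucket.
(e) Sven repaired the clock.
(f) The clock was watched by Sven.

(a) Not entailed — the passage has Sven watching the plaza, not Tomas.
(b) Entailed — this follows by dropping conjuncts from the watching event's description.
(c) Not entailed — Sven watched the plaza, not the bucket; the bucket belongs to the photographing event.
(d) Entailed — the narrative places the watching before the photographing.
(e) Not entailed — 'was repairing' is progressive on an accomplishment; it does not entail the completed 'repaired'.
(f) Not entailed — Sven watched the plaza, not the clock; the clock belongs to the repairing event.

(b), (d)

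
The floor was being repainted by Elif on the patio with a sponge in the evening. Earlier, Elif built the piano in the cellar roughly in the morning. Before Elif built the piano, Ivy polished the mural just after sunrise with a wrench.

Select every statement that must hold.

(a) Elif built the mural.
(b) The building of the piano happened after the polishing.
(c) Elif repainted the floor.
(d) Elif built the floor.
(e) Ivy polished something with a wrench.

(a) Not entailed — Elif built the piano, not the mural; the mural belongs to the polishing event.
(b) Entailed — the narrative places the polishing before the building.
(c) Not entailed — 'was repainting' is progressive on an accomplishment; it does not entail the completed 'repainted'.
(d) Not entailed — Elif built the piano, not the floor; the floor belongs to the repainting event.
(e) Entailed — dropping 'just after sunrise' and generalizing the patient leaves a sub-description the original still satisfies.

(b), (e)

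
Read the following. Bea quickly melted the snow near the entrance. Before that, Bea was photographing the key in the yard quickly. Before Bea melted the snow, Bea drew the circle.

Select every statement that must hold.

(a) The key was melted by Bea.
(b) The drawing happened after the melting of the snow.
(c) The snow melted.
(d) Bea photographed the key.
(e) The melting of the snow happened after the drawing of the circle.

(c), (e)

(a) Not entailed — Bea melted the snow, not the key; the key belongs to the photographing event.
(b) Not entailed — the narrative places the drawing before the melting, not after.
(c) Entailed — 'Bea melted the snow' is causative; it entails the inchoative 'the snow melted'.
(d) Not entailed — 'was photographing' is progressive on an accomplishment; it does not entail the completed 'photographed'.
(e) Entailed — the narrative places the drawing before the melting.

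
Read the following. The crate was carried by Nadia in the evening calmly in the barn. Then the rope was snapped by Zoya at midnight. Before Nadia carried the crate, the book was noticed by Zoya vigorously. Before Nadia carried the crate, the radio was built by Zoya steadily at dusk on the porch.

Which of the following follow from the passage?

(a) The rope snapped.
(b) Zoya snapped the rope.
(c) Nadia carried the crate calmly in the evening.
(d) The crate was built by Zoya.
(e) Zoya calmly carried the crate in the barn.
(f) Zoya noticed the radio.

(a), (b), (c)

(a) Entailed — 'Zoya snapped the rope' is causative; it entails the inchoative 'the rope snapped'.
(b) Entailed — every conjunct here is already in the original snapping event.
(c) Entailed — every conjunct here is already in the original carrying event.
(d) Not entailed — Zoya built the radio, not the crate; the crate belongs to the carrying event.
(e) Not entailed — the passage has Nadia carrying the crate, not Zoya.
(f) Not entailed — Zoya noticed the book, not the radio; the radio belongs to the building event.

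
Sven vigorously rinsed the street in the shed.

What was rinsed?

the street

'the street' marks the patient of the rinsing event.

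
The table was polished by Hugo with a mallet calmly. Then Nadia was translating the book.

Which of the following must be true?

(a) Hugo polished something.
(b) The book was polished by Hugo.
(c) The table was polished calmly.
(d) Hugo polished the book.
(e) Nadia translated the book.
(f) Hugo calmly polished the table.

(a), (c), (f)

(a) Entailed — dropping 'calmly', 'with a mallet' and generalizing the patient leaves a sub-description the original still satisfies.
(b) Not entailed — Hugo polished the table, not the book; the book belongs to the translating event.
(c) Entailed — dropping 'with a mallet' and generalizing the agent leaves a sub-description the original still satisfies.
(d) Not entailed — Hugo polished the table, not the book; the book belongs to the translating event.
(e) Not entailed — 'was translating' is progressive on an accomplishment; it does not entail the completed 'translated'.
(f) Entailed — this follows by dropping conjuncts from the polishing event's description.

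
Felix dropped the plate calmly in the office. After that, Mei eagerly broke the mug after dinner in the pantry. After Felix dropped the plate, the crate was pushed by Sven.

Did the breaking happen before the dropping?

no

The narrative orders the dropping before the breaking.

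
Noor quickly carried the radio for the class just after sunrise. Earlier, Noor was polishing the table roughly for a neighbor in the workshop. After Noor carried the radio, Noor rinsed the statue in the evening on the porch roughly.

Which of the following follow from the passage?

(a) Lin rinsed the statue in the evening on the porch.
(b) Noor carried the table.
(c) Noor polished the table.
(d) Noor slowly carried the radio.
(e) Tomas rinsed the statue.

(a) Not entailed — the passage has Noor rinsing the statue, not Lin.
(b) Not entailed — Noor carried the radio, not the table; the table belongs to the polishing event.
(c) Entailed — 'polish' is an activity; 'was polishing' entails that some polishing happened, so 'polished' holds.
(d) Not entailed — 'slowly' adds a manner not in (and inconsistent with) the original.
(e) Not entailed — the passage has Noor rinsing the statue, not Tomas.

(c)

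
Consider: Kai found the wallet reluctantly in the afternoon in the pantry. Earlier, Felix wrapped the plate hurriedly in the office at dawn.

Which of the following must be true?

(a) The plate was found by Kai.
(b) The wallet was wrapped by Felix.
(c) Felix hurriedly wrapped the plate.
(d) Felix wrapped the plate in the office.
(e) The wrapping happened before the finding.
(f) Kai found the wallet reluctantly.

(c), (d), (e), (f)

(a) Not entailed — Kai found the wallet, not the plate; the plate belongs to the wrapping event.
(b) Not entailed — Felix wrapped the plate, not the wallet; the wallet belongs to the finding event.
(c) Entailed — the original entails any weakening of itself; this just drops 'in the office', 'at dawn'.
(d) Entailed — this follows by dropping conjuncts from the wrapping event's description.
(e) Entailed — the narrative places the wrapping before the finding.
(f) Entailed — this follows by dropping conjuncts from the finding event's description.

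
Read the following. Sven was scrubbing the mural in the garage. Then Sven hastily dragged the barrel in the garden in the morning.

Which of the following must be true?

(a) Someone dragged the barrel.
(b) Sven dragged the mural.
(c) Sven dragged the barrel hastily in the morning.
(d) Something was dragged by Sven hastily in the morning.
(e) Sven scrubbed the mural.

(a), (c), (d), (e)

(a) Entailed — dropping 'in the morning', 'in the garden', 'hastily' and generalizing the agent leaves a sub-description the original still satisfies.
(b) Not entailed — Sven dragged the barrel, not the mural; the mural belongs to the scrubbing event.
(c) Entailed — dropping 'in the garden' leaves a sub-description the original still satisfies.
(d) Entailed — dropping 'in the garden' and generalizing the patient leaves a sub-description the original still satisfies.
(e) Entailed — 'scrub' is an activity; 'was scrubbing' entails that some scrubbing happened, so 'scrubbed' holds.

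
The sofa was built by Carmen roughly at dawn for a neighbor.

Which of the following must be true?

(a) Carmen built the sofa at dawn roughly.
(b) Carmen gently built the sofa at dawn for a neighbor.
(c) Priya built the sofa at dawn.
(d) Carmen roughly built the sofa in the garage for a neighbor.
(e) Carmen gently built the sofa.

(a) Entailed — dropping 'for a neighbor' leaves a sub-description the original still satisfies.
(b) Not entailed — 'gently' adds a manner not in (and inconsistent with) the original.
(c) Not entailed — the passage has Carmen building the sofa, not Priya.
(d) Not entailed — 'in the garage' adds information not in the original event.
(e) Not entailed — 'gently' adds a manner not in (and inconsistent with) the original.

(a)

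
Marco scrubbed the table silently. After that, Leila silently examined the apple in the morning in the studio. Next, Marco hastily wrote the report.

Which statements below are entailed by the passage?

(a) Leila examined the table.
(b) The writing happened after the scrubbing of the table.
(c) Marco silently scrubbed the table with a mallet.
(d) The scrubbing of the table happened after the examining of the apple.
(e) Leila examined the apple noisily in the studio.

(a) Not entailed — Leila examined the apple, not the table; the table belongs to the scrubbing event.
(b) Entailed — the narrative places the scrubbing before the writing.
(c) Not entailed — 'with a mallet' adds information not in the original event.
(d) Not entailed — the narrative places the scrubbing before the examining, not after.
(e) Not entailed — 'noisily' adds a manner not in (and inconsistent with) the original.

(b)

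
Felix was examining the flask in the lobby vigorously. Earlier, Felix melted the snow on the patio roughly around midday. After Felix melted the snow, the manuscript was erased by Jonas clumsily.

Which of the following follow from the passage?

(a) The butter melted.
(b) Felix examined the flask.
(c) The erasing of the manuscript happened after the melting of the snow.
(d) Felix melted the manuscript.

(b), (c)

(a) Not entailed — the snow is what melted, not the butter.
(b) Entailed — 'examine' is an activity; 'was examining' entails that some examining happened, so 'examined' holds.
(c) Entailed — the narrative places the melting before the erasing.
(d) Not entailed — Felix melted the snow, not the manuscript; the manuscript belongs to the erasing event.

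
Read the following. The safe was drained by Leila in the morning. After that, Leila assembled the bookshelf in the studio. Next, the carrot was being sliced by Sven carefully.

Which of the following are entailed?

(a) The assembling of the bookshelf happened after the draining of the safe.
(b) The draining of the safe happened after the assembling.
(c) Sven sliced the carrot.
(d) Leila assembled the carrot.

(a) Entailed — the narrative places the draining before the assembling.
(b) Not entailed — the narrative places the draining before the assembling, not after.
(c) Not entailed — 'was slicing' is progressive on an accomplishment; it does not entail the completed 'sliced'.
(d) Not entailed — Leila assembled the bookshelf, not the carrot; the carrot belongs to the slicing event.

(a)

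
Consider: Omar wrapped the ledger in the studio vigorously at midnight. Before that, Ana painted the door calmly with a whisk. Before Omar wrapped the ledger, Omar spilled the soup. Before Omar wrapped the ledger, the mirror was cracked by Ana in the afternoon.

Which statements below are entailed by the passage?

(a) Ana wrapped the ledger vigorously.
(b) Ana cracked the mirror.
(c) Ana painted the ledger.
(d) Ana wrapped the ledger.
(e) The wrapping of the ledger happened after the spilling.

(a) Not entailed — the passage has Omar wrapping the ledger, not Ana.
(b) Entailed — every conjunct here is already in the original cracking event.
(c) Not entailed — Ana painted the door, not the ledger; the ledger belongs to the wrapping event.
(d) Not entailed — the passage has Omar wrapping the ledger, not Ana.
(e) Entailed — the narrative places the spilling before the wrapping.

(b), (e)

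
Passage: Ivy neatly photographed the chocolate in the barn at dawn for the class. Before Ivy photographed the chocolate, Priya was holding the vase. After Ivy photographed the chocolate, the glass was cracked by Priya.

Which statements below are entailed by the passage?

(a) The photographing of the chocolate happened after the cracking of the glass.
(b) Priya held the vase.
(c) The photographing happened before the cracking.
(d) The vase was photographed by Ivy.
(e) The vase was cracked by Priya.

(a) Not entailed — the narrative places the photographing before the cracking, not after.
(b) Entailed — 'hold' is an activity; 'was holding' entails that some holding happened, so 'held' holds.
(c) Entailed — the narrative places the photographing before the cracking.
(d) Not entailed — Ivy photographed the chocolate, not the vase; the vase belongs to the holding event.
(e) Not entailed — Priya cracked the glass, not the vase; the vase belongs to the holding event.

(b), (c)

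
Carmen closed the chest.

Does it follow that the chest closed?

'Carmen closed the chest' is the causative; it entails the inchoative 'the chest closed'.

yes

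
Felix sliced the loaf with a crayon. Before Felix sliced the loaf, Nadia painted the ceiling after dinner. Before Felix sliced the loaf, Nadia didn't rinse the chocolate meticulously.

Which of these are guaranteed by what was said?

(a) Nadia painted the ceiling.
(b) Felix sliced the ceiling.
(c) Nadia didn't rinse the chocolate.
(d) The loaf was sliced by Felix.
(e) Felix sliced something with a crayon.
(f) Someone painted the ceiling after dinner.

(a) Entailed — the original entails any weakening of itself; this just drops 'after dinner'.
(b) Not entailed — Felix sliced the loaf, not the ceiling; the ceiling belongs to the painting event.
(c) Not entailed — dropping 'meticulously' under negation is not valid — the original leaves open that Nadia rinsed the chocolate some other way.
(d) Entailed — every conjunct here is already in the original slicing event.
(e) Entailed — the original entails any weakening of itself; this just generalizes the patient.
(f) Entailed — the original entails any weakening of itself; this just generalizes the agent.

(a), (d), (e), (f)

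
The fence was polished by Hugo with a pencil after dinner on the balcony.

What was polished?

the fence

'the fence' marks the patient of the polishing event.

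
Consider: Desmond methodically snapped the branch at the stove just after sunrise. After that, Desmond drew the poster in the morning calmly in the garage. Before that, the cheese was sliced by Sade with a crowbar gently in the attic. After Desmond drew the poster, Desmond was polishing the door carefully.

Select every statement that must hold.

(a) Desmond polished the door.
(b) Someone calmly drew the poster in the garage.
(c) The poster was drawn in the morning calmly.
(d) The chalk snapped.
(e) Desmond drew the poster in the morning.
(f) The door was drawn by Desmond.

(a) Entailed — 'polish' is an activity; 'was polishing' entails that some polishing happened, so 'polished' holds.
(b) Entailed — every conjunct here is already in the original drawing event.
(c) Entailed — every conjunct here is already in the original drawing event.
(d) Not entailed — the branch is what snapped, not the chalk.
(e) Entailed — this follows by dropping conjuncts from the drawing event's description.
(f) Not entailed — Desmond drew the poster, not the door; the door belongs to the polishing event.

(a), (b), (c), (e)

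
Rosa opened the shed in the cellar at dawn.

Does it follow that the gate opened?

Nothing is said about any gate; only the shed is affected.

no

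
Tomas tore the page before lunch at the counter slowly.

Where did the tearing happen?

'at the counter' marks the location of the tearing event.

at the counter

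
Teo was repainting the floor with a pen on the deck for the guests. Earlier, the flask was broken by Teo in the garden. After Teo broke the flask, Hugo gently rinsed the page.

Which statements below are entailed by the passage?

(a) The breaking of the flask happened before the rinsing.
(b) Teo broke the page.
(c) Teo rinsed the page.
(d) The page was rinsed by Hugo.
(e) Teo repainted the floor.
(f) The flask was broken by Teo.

(a) Entailed — the narrative places the breaking before the rinsing.
(b) Not entailed — Teo broke the flask, not the page; the page belongs to the rinsing event.
(c) Not entailed — the passage has Hugo rinsing the page, not Teo.
(d) Entailed — the original entails any weakening of itself; this just drops 'gently'.
(e) Not entailed — 'was repainting' is progressive on an accomplishment; it does not entail the completed 'repainted'.
(f) Entailed — this follows by dropping conjuncts from the breaking event's description.

(a), (d), (f)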